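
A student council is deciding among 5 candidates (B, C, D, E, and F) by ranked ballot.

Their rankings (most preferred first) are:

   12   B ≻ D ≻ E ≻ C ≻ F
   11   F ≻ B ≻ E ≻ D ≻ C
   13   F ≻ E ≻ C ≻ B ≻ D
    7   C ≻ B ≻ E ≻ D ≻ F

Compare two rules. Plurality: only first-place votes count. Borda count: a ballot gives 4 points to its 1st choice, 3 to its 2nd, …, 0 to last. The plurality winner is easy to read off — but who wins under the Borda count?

Plurality first-place counts: B 12, C 7, D 0, E 0, F 24 → F.
Borda totals: B 115, C 66, D 54, E 99, F 96 → B.

B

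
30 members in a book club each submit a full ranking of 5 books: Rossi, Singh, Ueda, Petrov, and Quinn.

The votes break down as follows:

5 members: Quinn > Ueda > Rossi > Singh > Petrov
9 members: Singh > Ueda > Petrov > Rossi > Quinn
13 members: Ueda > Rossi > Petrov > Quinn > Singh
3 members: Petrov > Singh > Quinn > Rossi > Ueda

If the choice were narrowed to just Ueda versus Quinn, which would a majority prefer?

Ueda

Ballots ranking Ueda above Quinn: 9+13 = 22.
Ballots ranking Quinn above Ueda: 5+3 = 8.
Ueda wins the head-to-head, 22–8.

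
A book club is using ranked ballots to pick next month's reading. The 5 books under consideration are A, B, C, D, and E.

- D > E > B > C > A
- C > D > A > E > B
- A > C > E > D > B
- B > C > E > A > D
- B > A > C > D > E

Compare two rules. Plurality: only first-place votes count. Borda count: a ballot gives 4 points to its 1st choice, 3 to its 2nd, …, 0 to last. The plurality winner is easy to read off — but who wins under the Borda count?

Plurality first-place counts: A 1, B 2, C 1, D 1, E 0 → B.
Borda totals: A 10, B 10, C 13, D 9, E 8 → C.

C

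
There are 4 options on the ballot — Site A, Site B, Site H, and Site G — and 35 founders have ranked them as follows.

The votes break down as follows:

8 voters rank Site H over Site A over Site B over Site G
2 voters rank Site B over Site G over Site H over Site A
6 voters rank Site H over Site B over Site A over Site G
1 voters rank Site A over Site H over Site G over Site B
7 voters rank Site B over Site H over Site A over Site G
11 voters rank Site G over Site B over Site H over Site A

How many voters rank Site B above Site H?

20

Ballots ranking Site B above Site H: 2+7+11 = 20.
Ballots ranking Site H above Site B: 8+6+1 = 15.
So 20 of 35 voters prefer Site B to Site H.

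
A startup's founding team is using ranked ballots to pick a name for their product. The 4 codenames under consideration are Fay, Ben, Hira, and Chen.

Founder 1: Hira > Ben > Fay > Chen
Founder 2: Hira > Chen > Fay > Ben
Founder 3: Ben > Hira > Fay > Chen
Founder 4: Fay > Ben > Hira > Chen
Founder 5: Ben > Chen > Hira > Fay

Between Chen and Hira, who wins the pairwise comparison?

Hira

Ballots ranking Chen above Hira: 1.
Ballots ranking Hira above Chen: 4.
Hira wins the head-to-head, 4–1.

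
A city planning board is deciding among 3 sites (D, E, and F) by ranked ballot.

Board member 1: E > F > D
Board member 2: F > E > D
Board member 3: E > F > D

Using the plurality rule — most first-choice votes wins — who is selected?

First-place vote totals:
  D: 0
  E: 2
  F: 1
E has the most first-place votes.

E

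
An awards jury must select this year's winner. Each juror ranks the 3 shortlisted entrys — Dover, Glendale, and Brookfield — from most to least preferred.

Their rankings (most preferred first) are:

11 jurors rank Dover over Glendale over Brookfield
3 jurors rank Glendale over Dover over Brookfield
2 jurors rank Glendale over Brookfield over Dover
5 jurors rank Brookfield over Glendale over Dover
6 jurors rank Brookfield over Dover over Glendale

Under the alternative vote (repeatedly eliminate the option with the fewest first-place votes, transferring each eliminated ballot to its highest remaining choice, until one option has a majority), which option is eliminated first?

Glendale

Round 1: Dover 11, Brookfield 11, Glendale 5. Glendale has the fewest and is eliminated.
Round 2: Dover 14, Brookfield 13. Dover has a majority.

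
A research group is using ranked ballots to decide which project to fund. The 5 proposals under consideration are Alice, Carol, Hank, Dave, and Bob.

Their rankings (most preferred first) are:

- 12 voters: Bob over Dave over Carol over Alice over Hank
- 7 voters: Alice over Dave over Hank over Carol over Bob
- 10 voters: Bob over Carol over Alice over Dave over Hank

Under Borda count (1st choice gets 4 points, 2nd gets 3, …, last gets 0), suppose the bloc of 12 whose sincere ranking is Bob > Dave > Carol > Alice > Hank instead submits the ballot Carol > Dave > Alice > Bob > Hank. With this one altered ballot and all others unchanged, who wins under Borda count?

Borda totals with the altered ballot: Alice 72, Carol 85, Hank 14, Dave 67, Bob 52.
The switch changes the winner from Bob to Carol.

Carol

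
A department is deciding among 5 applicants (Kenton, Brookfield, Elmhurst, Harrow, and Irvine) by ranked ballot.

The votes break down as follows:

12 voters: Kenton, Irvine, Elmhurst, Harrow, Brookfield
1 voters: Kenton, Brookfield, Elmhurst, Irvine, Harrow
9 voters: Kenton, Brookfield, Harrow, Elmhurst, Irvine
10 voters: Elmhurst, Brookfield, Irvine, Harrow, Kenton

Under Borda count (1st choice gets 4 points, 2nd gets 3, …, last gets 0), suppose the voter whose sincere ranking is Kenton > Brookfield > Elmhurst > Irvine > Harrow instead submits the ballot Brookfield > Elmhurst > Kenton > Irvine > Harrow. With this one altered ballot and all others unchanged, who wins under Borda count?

Borda totals with the altered ballot: Kenton 86, Brookfield 61, Elmhurst 76, Harrow 40, Irvine 57.
The winner is unchanged: still Kenton.

Kenton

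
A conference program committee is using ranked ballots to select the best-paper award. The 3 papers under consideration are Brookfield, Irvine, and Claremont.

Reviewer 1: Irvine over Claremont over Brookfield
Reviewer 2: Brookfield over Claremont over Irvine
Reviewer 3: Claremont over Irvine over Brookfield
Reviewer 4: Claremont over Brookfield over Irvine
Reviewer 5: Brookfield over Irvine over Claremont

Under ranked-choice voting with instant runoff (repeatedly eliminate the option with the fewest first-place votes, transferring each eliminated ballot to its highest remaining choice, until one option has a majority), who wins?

Round 1: Brookfield 2, Claremont 2, Irvine 1. Irvine has the fewest and is eliminated.
Round 2: Claremont 3, Brookfield 2. Claremont has a majority.

Claremont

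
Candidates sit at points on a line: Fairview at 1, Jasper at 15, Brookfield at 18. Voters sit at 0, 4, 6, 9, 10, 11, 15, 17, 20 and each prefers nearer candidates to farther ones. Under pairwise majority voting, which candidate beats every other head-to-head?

Jasper

With single-peaked preferences on a line, the Condorcet winner is the candidate closest to the median voter.
The median voter (position 10) is closest to Jasper at 15.
Check: Jasper vs Brookfield — voters closer to Jasper: 7 of 9.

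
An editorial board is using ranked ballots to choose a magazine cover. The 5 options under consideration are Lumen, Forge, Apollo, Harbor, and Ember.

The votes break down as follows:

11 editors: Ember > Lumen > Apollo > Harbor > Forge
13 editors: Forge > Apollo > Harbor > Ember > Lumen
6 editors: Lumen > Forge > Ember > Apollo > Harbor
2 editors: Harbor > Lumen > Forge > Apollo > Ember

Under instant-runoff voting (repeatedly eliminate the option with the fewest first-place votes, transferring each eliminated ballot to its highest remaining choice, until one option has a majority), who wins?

Round 1: Forge 13, Ember 11, Lumen 6, Harbor 2, Apollo 0. Apollo has the fewest and is eliminated.
Round 2: Forge 13, Ember 11, Lumen 6, Harbor 2. Harbor has the fewest and is eliminated.
Round 3: Forge 13, Ember 11, Lumen 8. Lumen has the fewest and is eliminated.
Round 4: Forge 21, Ember 11. Forge has a majority.

Forge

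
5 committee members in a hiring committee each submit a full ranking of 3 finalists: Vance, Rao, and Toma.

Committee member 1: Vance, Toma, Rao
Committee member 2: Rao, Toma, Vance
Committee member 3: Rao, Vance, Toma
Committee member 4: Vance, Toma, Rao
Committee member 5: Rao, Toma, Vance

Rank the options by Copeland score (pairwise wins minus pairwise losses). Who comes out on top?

Pairwise results:
  Vance vs Rao: Rao wins 3–2.
  Vance vs Toma: Vance wins 3–2.
  Rao vs Toma: Rao wins 3–2.
Copeland scores (wins − losses):
  Vance: 1 − 1 = 0
  Rao: 2 − 0 = 2
  Toma: 0 − 2 = -2
Rao has the best Copeland score.

Rao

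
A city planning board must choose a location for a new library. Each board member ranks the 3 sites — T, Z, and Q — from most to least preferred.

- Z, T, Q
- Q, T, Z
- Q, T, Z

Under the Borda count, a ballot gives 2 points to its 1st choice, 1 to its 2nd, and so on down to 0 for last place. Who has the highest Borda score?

Q

Borda scores:
  T: 1 + 1 + 1 = 3
  Z: 2 + 0 + 0 = 2
  Q: 0 + 2 + 2 = 4
Q has the highest total.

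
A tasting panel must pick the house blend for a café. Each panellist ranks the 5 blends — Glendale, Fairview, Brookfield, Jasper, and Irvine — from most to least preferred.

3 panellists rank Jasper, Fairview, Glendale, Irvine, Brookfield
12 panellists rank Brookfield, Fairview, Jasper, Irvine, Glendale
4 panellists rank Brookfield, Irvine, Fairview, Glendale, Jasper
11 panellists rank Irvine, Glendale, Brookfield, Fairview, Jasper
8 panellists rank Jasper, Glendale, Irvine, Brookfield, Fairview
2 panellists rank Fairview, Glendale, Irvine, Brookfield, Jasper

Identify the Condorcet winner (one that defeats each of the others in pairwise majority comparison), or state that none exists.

No Condorcet winner

Head-to-head results (40 voters total):
Glendale vs Fairview: Fairview wins 21–19.
Glendale vs Brookfield: Glendale wins 24–16.
Glendale vs Jasper: Jasper wins 23–17.
Glendale vs Irvine: Irvine wins 27–13.
Fairview vs Brookfield: Brookfield wins 35–5.
Fairview vs Jasper: Fairview wins 29–11.
Fairview vs Irvine: Irvine wins 23–17.
Brookfield vs Jasper: Brookfield wins 29–11.
Brookfield vs Irvine: Irvine wins 24–16.
Jasper vs Irvine: Jasper wins 23–17.
No candidate beats all others: Glendale beats Brookfield beats Fairview beats Glendale, a majority cycle.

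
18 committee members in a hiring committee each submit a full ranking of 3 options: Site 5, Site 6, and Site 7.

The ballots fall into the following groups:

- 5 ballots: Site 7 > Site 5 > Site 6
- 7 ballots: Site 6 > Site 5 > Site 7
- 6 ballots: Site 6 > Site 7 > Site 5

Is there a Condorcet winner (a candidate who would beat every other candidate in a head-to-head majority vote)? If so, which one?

Site 6

Head-to-head results (18 voters total):
Site 5 vs Site 6: Site 6 wins 13–5.
Site 5 vs Site 7: Site 7 wins 11–7.
Site 6 vs Site 7: Site 6 wins 13–5.
Site 6 beats each rival — Site 5 (13–5), Site 7 (13–5) — so Site 6 is the Condorcet winner.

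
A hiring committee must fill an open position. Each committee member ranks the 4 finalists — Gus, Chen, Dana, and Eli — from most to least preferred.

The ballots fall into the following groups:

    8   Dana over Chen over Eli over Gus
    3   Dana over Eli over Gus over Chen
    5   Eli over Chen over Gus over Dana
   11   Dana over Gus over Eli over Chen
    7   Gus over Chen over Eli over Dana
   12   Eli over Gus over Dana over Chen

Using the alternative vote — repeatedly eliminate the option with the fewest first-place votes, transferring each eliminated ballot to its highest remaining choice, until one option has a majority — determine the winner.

Eli

Round 1: Dana 22, Eli 17, Gus 7, Chen 0. Chen has the fewest and is eliminated.
Round 2: Dana 22, Eli 17, Gus 7. Gus has the fewest and is eliminated.
Round 3: Eli 24, Dana 22. Eli has a majority.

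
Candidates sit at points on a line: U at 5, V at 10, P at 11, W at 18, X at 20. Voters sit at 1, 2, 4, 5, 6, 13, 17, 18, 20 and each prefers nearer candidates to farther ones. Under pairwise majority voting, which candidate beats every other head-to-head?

With single-peaked preferences on a line, the Condorcet winner is the candidate closest to the median voter.
The median voter (position 6) is closest to U at 5.
Check: U vs P — voters closer to U: 5 of 9.

U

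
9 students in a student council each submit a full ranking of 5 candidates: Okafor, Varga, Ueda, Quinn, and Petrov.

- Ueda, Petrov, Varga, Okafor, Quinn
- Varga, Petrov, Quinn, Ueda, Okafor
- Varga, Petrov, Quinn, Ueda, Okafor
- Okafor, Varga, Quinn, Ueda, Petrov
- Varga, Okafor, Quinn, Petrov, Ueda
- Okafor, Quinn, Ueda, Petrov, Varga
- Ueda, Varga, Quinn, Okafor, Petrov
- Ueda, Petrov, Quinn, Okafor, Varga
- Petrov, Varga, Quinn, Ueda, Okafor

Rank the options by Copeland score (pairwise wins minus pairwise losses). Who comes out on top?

Varga

Pairwise results:
  Okafor vs Varga: Varga wins 6–3.
  Okafor vs Ueda: Ueda wins 6–3.
  Okafor vs Quinn: Quinn wins 5–4.
  Okafor vs Petrov: Petrov wins 5–4.
  Varga vs Ueda: Varga wins 5–4.
  Varga vs Quinn: Varga wins 7–2.
  Varga vs Petrov: Varga wins 5–4.
  Ueda vs Quinn: Quinn wins 6–3.
  Ueda vs Petrov: Ueda wins 5–4.
  Quinn vs Petrov: Petrov wins 5–4.
Copeland scores (wins − losses):
  Okafor: 0 − 4 = -4
  Varga: 4 − 0 = 4
  Ueda: 2 − 2 = 0
  Quinn: 2 − 2 = 0
  Petrov: 2 − 2 = 0
Varga has the best Copeland score.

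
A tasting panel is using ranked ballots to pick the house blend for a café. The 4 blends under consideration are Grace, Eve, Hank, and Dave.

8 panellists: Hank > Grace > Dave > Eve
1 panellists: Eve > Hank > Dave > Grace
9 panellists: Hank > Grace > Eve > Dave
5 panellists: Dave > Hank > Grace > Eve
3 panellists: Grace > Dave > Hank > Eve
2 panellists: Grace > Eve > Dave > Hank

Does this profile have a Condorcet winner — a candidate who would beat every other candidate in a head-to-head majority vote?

Yes

Head-to-head results (28 voters total):
Grace vs Eve: Grace wins 27–1.
Grace vs Hank: Hank wins 23–5.
Grace vs Dave: Grace wins 22–6.
Eve vs Hank: Hank wins 25–3.
Eve vs Dave: Dave wins 16–12.
Hank vs Dave: Hank wins 18–10.
Hank beats each rival — Grace (23–5), Eve (25–3), Dave (18–10) — so Hank is the Condorcet winner.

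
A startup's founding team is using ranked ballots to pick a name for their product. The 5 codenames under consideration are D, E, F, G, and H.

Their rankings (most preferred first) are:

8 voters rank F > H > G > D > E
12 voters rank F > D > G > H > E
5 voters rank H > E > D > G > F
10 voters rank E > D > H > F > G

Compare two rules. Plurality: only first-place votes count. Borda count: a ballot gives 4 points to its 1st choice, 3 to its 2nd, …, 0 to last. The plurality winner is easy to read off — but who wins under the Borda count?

F

Plurality first-place counts: D 0, E 10, F 20, G 0, H 5 → F.
Borda totals: D 84, E 55, F 90, G 45, H 76 → F.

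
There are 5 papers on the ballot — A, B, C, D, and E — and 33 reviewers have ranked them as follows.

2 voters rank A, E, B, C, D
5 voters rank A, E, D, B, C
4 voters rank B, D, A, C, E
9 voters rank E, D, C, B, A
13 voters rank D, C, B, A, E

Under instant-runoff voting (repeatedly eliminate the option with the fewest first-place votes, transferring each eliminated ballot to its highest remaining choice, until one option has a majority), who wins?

D

Round 1: D 13, E 9, A 7, B 4, C 0. C has the fewest and is eliminated.
Round 2: D 13, E 9, A 7, B 4. B has the fewest and is eliminated.
Round 3: D 17, E 9, A 7. D has a majority.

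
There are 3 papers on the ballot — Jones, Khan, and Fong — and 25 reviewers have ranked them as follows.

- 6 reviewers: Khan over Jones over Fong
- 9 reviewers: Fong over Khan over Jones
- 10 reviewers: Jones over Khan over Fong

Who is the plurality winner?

Jones

First-place vote totals:
  Jones: 10
  Khan: 6
  Fong: 9
Jones has the most first-place votes.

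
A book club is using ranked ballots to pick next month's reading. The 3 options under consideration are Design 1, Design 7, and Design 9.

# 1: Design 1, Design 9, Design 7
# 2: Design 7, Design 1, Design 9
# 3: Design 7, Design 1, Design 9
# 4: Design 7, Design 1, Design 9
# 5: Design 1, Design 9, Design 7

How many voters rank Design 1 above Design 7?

2

Ballots ranking Design 1 above Design 7: 2.
Ballots ranking Design 7 above Design 1: 3.
So 2 of 5 voters prefer Design 1 to Design 7.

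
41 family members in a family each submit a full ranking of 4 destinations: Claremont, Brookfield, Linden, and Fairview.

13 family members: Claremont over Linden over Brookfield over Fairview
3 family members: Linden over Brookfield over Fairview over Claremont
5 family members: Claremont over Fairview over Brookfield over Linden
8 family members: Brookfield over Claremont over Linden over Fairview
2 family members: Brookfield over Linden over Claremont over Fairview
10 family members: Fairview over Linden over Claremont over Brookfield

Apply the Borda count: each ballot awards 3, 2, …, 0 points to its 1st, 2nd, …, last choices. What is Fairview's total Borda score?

Borda scores:
  Claremont: 13·3 + 3·0 + 5·3 + 8·2 + 2·1 + 10·1 = 82
  Brookfield: 13·1 + 3·2 + 5·1 + 8·3 + 2·3 + 10·0 = 54
  Linden: 13·2 + 3·3 + 5·0 + 8·1 + 2·2 + 10·2 = 67
  Fairview: 13·0 + 3·1 + 5·2 + 8·0 + 2·0 + 10·3 = 43

43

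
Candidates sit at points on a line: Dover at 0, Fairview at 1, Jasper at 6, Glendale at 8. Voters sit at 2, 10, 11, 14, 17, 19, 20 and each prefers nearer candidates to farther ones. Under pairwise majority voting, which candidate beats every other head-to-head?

With single-peaked preferences on a line, the Condorcet winner is the candidate closest to the median voter.
The median voter (position 14) is closest to Glendale at 8.
Check: Glendale vs Fairview — voters closer to Glendale: 6 of 7.

Glendale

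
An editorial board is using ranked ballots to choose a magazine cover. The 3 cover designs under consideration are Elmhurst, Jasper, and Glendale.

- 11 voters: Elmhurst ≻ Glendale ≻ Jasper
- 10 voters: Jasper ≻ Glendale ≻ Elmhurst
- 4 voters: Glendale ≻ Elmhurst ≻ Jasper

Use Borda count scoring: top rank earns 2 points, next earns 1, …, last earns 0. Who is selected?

Glendale

Borda scores:
  Elmhurst: 11·2 + 10·0 + 4·1 = 26
  Jasper: 11·0 + 10·2 + 4·0 = 20
  Glendale: 11·1 + 10·1 + 4·2 = 29
Glendale has the highest total.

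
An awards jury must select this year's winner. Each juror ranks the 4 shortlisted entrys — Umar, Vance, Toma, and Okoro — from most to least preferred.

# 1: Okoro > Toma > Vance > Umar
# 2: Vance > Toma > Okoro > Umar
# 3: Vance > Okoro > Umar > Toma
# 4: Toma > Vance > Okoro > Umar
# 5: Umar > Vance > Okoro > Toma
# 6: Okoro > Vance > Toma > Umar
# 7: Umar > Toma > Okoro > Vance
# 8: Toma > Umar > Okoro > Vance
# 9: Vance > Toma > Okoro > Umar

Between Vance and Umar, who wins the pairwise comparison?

Vance

Ballots ranking Vance above Umar: 6.
Ballots ranking Umar above Vance: 3.
Vance wins the head-to-head, 6–3.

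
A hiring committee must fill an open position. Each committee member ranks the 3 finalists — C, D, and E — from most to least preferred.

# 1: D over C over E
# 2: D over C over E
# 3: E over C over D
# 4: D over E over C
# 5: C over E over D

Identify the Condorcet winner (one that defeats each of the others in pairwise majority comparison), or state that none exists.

D

Head-to-head results (5 voters total):
C vs D: D wins 3–2.
C vs E: C wins 3–2.
D vs E: D wins 3–2.
D beats each rival — C (3–2), E (3–2) — so D is the Condorcet winner.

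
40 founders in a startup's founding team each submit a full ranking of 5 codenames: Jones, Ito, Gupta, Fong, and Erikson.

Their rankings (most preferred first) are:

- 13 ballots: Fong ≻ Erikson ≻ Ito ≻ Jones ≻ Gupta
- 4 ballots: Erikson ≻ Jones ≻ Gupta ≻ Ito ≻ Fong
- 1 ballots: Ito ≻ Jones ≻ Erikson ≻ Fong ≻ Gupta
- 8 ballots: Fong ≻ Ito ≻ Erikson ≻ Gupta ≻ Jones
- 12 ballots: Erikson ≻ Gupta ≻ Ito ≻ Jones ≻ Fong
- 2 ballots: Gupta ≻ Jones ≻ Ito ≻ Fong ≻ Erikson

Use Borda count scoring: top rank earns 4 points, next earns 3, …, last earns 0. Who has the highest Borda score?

Borda scores:
  Jones: 13·1 + 4·3 + 3 + 8·0 + 12·1 + 2·3 = 46
  Ito: 13·2 + 4·1 + 4 + 8·3 + 12·2 + 2·2 = 86
  Gupta: 13·0 + 4·2 + 0 + 8·1 + 12·3 + 2·4 = 60
  Fong: 13·4 + 4·0 + 1 + 8·4 + 12·0 + 2·1 = 87
  Erikson: 13·3 + 4·4 + 2 + 8·2 + 12·4 + 2·0 = 121
Erikson has the highest total.

Erikson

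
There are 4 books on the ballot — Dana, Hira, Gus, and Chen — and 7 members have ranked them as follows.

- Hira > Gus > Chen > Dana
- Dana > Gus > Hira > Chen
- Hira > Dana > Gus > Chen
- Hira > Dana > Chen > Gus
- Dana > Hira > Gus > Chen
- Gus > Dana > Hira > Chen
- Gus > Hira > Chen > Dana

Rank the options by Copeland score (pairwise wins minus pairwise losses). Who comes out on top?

Hira

Pairwise results:
  Dana vs Hira: Hira wins 4–3.
  Dana vs Gus: Dana wins 4–3.
  Dana vs Chen: Dana wins 5–2.
  Hira vs Gus: Hira wins 4–3.
  Hira vs Chen: Hira wins 7–0.
  Gus vs Chen: Gus wins 6–1.
Copeland scores (wins − losses):
  Dana: 2 − 1 = 1
  Hira: 3 − 0 = 3
  Gus: 1 − 2 = -1
  Chen: 0 − 3 = -3
Hira has the best Copeland score.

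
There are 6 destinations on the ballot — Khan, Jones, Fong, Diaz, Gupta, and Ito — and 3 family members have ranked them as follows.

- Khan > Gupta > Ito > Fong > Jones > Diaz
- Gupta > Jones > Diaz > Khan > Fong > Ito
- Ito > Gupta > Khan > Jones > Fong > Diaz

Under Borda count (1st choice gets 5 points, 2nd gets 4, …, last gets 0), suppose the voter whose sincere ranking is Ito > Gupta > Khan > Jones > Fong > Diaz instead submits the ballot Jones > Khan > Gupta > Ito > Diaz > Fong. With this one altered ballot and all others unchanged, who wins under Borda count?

Gupta

Borda totals with the altered ballot: Khan 11, Jones 10, Fong 3, Diaz 4, Gupta 12, Ito 5.
The winner is unchanged: still Gupta.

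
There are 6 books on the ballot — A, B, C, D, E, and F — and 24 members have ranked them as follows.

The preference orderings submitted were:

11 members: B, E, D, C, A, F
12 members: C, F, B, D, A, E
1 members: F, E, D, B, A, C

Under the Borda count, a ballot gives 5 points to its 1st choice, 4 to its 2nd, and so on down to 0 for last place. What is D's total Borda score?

60

Borda scores:
  A: 11·1 + 12·1 + 1 = 24
  B: 11·5 + 12·3 + 2 = 93
  C: 11·2 + 12·5 + 0 = 82
  D: 11·3 + 12·2 + 3 = 60
  E: 11·4 + 12·0 + 4 = 48
  F: 11·0 + 12·4 + 5 = 53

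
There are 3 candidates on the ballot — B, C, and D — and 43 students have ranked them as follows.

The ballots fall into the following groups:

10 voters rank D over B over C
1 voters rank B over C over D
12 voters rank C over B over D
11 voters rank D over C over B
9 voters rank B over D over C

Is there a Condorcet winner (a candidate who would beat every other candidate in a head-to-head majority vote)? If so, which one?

Head-to-head results (43 voters total):
B vs C: C wins 23–20.
B vs D: B wins 22–21.
C vs D: D wins 30–13.
No candidate beats all others: B beats D beats C beats B, a majority cycle.

No Condorcet winner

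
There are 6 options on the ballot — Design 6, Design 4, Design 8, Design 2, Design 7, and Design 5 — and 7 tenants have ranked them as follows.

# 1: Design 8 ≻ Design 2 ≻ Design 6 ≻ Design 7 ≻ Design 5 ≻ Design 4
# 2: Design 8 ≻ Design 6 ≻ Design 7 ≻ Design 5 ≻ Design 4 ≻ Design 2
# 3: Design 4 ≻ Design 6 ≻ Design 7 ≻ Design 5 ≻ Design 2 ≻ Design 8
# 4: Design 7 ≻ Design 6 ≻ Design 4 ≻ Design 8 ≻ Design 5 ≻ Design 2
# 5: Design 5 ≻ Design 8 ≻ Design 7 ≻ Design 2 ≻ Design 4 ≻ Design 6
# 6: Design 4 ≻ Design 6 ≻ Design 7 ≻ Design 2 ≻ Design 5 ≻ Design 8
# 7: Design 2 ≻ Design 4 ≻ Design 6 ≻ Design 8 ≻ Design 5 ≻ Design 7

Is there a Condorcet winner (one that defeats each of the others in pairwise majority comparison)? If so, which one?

There is no Condorcet winner

Head-to-head results (7 voters total):
Design 6 vs Design 4: Design 4 wins 4–3.
Design 6 vs Design 8: Design 6 wins 4–3.
Design 6 vs Design 2: Design 6 wins 4–3.
Design 6 vs Design 7: Design 6 wins 5–2.
Design 6 vs Design 5: Design 6 wins 6–1.
Design 4 vs Design 8: Design 4 wins 4–3.
Design 4 vs Design 2: Design 4 wins 4–3.
Design 4 vs Design 7: Design 7 wins 4–3.
Design 4 vs Design 5: Design 4 wins 4–3.
Design 8 vs Design 2: Design 8 wins 4–3.
Design 8 vs Design 7: Design 8 wins 4–3.
Design 8 vs Design 5: Design 8 wins 4–3.
Design 2 vs Design 7: Design 7 wins 5–2.
Design 2 vs Design 5: Design 5 wins 4–3.
Design 7 vs Design 5: Design 7 wins 5–2.
No candidate beats all others: Design 6 beats Design 7 beats Design 4 beats Design 6, a majority cycle.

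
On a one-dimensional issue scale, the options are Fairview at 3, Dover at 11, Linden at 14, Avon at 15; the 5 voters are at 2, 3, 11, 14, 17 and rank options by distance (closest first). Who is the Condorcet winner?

Dover

With single-peaked preferences on a line, the Condorcet winner is the candidate closest to the median voter.
The median voter (position 11) is closest to Dover at 11.
Check: Dover vs Avon — voters closer to Dover: 3 of 5.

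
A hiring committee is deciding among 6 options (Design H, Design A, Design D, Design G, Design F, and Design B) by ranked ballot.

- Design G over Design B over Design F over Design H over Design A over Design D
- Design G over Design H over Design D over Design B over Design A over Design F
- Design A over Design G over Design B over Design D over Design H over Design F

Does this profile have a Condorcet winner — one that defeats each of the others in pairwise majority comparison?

Yes

Head-to-head results (3 voters total):
Design H vs Design A: Design H wins 2–1.
Design H vs Design D: Design H wins 2–1.
Design H vs Design G: Design G wins 3–0.
Design H vs Design F: Design H wins 2–1.
Design H vs Design B: Design B wins 2–1.
Design A vs Design D: Design A wins 2–1.
Design A vs Design G: Design G wins 2–1.
Design A vs Design F: Design A wins 2–1.
Design A vs Design B: Design B wins 2–1.
Design D vs Design G: Design G wins 3–0.
Design D vs Design F: Design D wins 2–1.
Design D vs Design B: Design B wins 2–1.
Design G vs Design F: Design G wins 3–0.
Design G vs Design B: Design G wins 3–0.
Design F vs Design B: Design B wins 3–0.
Design G beats each rival — Design H (3–0), Design A (2–1), Design D (3–0), Design F (3–0), Design B (3–0) — so Design G is the Condorcet winner.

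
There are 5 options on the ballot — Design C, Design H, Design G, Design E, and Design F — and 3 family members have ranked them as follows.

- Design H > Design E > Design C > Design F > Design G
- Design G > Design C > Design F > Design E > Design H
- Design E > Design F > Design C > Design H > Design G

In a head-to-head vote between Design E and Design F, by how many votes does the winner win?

1

Ballots ranking Design E above Design F: 2.
Ballots ranking Design F above Design E: 1.
Design E wins 2–1, a margin of 1.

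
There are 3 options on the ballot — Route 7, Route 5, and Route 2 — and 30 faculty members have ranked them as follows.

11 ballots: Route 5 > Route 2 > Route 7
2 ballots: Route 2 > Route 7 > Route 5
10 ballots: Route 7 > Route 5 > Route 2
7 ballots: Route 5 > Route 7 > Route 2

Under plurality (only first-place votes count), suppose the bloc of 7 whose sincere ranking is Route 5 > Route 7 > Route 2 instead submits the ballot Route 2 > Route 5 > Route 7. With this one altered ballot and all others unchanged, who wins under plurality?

First-place totals with the altered ballot: Route 7 10, Route 5 11, Route 2 9.
The winner is unchanged: still Route 5.

Route 5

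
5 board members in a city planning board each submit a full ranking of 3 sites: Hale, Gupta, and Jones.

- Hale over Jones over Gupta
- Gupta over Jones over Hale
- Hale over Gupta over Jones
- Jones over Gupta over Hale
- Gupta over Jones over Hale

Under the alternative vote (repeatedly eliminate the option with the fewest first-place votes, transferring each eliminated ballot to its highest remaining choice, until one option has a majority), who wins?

Gupta

Round 1: Hale 2, Gupta 2, Jones 1. Jones has the fewest and is eliminated.
Round 2: Gupta 3, Hale 2. Gupta has a majority.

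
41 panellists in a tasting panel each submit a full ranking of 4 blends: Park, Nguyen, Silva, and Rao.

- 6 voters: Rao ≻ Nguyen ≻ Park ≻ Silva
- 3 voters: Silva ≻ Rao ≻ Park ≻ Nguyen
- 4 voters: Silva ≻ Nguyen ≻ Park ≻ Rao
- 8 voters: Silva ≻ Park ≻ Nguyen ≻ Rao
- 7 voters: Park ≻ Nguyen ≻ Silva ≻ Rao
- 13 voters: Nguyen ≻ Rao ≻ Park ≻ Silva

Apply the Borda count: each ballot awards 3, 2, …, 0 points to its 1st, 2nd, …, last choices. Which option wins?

Borda scores:
  Park: 6·1 + 3·1 + 4·1 + 8·2 + 7·3 + 13·1 = 63
  Nguyen: 6·2 + 3·0 + 4·2 + 8·1 + 7·2 + 13·3 = 81
  Silva: 6·0 + 3·3 + 4·3 + 8·3 + 7·1 + 13·0 = 52
  Rao: 6·3 + 3·2 + 4·0 + 8·0 + 7·0 + 13·2 = 50
Nguyen has the highest total.

Nguyen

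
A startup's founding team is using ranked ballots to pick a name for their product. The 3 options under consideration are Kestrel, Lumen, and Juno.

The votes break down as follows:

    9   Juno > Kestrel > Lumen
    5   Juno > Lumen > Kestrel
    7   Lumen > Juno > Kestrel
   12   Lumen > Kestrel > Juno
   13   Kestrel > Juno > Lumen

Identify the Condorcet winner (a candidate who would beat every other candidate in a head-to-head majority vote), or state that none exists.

None — there is no Condorcet winner

Head-to-head results (46 voters total):
Kestrel vs Lumen: Lumen wins 24–22.
Kestrel vs Juno: Kestrel wins 25–21.
Lumen vs Juno: Juno wins 27–19.
No candidate beats all others: Kestrel beats Juno beats Lumen beats Kestrel, a majority cycle.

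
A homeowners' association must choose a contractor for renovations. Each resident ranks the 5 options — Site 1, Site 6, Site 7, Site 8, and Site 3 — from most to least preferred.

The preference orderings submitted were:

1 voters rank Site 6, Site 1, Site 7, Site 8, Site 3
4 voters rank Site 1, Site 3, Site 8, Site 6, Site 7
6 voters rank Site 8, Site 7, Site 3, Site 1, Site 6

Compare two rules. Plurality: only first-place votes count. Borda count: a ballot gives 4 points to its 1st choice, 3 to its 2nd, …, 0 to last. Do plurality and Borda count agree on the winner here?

Yes

Plurality first-place counts: Site 1 4, Site 6 1, Site 7 0, Site 8 6, Site 3 0 → Site 8.
Borda totals: Site 1 25, Site 6 8, Site 7 20, Site 8 33, Site 3 24 → Site 8.
The two rules agree on Site 8.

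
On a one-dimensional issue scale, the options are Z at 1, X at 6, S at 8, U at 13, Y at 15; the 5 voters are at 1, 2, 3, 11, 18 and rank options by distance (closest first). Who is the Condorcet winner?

Z

With single-peaked preferences on a line, the Condorcet winner is the candidate closest to the median voter.
The median voter (position 3) is closest to Z at 1.
Check: Z vs U — voters closer to Z: 3 of 5.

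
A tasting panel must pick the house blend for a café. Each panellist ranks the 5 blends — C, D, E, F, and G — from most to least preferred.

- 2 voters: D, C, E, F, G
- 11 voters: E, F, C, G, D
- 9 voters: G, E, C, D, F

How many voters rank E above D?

Ballots ranking E above D: 11+9 = 20.
Ballots ranking D above E: 2.
So 20 of 22 voters prefer E to D.

20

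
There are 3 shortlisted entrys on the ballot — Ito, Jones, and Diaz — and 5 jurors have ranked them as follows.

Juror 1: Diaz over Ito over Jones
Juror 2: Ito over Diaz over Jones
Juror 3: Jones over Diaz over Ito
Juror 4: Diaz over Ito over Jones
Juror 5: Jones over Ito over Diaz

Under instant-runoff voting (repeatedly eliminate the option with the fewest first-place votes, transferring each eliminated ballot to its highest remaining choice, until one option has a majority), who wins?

Round 1: Jones 2, Diaz 2, Ito 1. Ito has the fewest and is eliminated.
Round 2: Diaz 3, Jones 2. Diaz has a majority.

Diaz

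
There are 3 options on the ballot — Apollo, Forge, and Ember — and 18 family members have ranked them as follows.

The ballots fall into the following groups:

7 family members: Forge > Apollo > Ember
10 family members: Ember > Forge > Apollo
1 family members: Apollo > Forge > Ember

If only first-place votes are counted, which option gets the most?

Ember

First-place vote totals:
  Apollo: 1
  Forge: 7
  Ember: 10
Ember has the most first-place votes.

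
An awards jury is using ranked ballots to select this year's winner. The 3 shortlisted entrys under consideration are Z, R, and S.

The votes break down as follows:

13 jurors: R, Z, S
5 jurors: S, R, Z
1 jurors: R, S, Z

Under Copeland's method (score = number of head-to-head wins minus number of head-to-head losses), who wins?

Pairwise results:
  Z vs R: R wins 19–0.
  Z vs S: Z wins 13–6.
  R vs S: R wins 14–5.
Copeland scores (wins − losses):
  Z: 1 − 1 = 0
  R: 2 − 0 = 2
  S: 0 − 2 = -2
R has the best Copeland score.

R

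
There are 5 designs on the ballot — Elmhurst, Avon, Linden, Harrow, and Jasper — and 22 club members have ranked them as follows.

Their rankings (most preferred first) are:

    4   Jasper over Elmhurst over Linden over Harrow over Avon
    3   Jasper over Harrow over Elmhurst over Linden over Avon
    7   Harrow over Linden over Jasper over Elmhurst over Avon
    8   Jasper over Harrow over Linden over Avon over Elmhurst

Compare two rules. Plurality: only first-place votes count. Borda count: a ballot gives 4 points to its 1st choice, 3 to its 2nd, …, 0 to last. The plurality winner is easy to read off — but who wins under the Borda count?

Plurality first-place counts: Elmhurst 0, Avon 0, Linden 0, Harrow 7, Jasper 15 → Jasper.
Borda totals: Elmhurst 25, Avon 8, Linden 48, Harrow 65, Jasper 74 → Jasper.

Jasper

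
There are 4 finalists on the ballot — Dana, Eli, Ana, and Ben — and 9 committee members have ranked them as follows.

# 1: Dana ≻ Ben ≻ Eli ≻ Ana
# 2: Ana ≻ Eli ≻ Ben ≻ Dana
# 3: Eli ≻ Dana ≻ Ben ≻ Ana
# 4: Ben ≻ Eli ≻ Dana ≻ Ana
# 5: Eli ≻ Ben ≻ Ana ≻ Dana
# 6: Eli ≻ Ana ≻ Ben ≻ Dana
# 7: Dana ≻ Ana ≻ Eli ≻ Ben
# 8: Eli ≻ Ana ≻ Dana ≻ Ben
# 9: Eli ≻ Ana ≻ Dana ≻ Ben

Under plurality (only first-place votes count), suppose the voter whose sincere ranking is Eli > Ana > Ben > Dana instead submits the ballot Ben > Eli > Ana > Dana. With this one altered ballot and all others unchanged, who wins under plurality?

First-place totals with the altered ballot: Dana 2, Eli 4, Ana 1, Ben 2.
The winner is unchanged: still Eli.

Eli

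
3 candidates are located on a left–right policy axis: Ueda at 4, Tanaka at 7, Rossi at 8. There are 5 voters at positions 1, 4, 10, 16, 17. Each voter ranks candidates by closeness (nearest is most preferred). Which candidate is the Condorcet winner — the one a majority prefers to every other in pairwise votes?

Rossi

With single-peaked preferences on a line, the Condorcet winner is the candidate closest to the median voter.
The median voter (position 10) is closest to Rossi at 8.
Check: Rossi vs Ueda — voters closer to Rossi: 3 of 5.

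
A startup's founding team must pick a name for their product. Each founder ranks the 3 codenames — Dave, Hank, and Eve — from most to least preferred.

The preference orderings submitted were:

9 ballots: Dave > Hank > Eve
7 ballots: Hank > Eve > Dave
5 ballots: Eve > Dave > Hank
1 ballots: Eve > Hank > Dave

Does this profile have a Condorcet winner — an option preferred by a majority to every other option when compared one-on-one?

No

Head-to-head results (22 voters total):
Dave vs Hank: Dave wins 14–8.
Dave vs Eve: Eve wins 13–9.
Hank vs Eve: Hank wins 16–6.
No candidate beats all others: Dave beats Hank beats Eve beats Dave, a majority cycle.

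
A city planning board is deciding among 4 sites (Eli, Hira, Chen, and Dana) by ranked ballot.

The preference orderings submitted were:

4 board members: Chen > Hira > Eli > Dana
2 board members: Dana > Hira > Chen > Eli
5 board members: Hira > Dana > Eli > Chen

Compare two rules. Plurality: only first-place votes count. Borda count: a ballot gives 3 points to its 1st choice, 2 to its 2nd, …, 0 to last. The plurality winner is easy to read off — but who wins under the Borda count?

Plurality first-place counts: Eli 0, Hira 5, Chen 4, Dana 2 → Hira.
Borda totals: Eli 9, Hira 27, Chen 14, Dana 16 → Hira.

Hira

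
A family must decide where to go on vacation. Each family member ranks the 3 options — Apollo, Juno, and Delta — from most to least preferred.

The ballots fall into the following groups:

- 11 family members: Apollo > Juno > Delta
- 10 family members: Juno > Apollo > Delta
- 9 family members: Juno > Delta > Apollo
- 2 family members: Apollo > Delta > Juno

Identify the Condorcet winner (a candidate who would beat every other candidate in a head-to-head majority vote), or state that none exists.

Juno

Head-to-head results (32 voters total):
Apollo vs Juno: Juno wins 19–13.
Apollo vs Delta: Apollo wins 23–9.
Juno vs Delta: Juno wins 30–2.
Juno beats each rival — Apollo (19–13), Delta (30–2) — so Juno is the Condorcet winner.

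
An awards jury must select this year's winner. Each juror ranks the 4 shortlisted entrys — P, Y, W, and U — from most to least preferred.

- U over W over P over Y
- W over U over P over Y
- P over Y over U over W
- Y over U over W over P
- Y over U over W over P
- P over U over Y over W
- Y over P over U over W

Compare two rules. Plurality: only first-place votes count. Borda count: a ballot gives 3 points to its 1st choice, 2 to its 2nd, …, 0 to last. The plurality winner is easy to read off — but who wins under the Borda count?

U

Plurality first-place counts: P 2, Y 3, W 1, U 1 → Y.
Borda totals: P 10, Y 12, W 7, U 13 → U.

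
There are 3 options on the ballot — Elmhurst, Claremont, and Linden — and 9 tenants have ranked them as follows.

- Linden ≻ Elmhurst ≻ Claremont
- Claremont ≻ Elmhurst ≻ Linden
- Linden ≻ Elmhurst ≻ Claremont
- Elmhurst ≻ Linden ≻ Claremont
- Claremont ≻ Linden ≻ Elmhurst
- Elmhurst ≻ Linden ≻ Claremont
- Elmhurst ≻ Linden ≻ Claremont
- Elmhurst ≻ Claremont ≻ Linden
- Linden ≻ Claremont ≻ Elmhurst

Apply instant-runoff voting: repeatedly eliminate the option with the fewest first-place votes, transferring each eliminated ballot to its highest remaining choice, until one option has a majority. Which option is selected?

Elmhurst

Round 1: Elmhurst 4, Linden 3, Claremont 2. Claremont has the fewest and is eliminated.
Round 2: Elmhurst 5, Linden 4. Elmhurst has a majority.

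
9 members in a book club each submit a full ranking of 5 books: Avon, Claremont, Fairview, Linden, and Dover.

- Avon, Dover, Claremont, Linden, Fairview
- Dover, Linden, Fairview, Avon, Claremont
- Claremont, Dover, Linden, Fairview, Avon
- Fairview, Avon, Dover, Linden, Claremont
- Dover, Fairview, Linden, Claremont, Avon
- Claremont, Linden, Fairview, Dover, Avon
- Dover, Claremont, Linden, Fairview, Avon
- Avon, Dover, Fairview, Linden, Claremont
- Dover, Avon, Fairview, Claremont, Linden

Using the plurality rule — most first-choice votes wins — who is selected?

Dover

First-place vote totals:
  Avon: 2
  Claremont: 2
  Fairview: 1
  Linden: 0
  Dover: 4
Dover has the most first-place votes.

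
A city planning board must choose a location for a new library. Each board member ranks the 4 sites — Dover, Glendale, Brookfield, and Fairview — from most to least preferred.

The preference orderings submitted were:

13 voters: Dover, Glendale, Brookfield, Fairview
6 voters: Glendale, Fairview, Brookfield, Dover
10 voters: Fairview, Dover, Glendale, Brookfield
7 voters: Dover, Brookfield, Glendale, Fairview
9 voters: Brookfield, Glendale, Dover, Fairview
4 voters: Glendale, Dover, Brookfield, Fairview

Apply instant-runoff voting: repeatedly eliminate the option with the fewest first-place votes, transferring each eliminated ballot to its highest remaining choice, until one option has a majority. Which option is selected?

Round 1: Dover 20, Glendale 10, Fairview 10, Brookfield 9. Brookfield has the fewest and is eliminated.
Round 2: Dover 20, Glendale 19, Fairview 10. Fairview has the fewest and is eliminated.
Round 3: Dover 30, Glendale 19. Dover has a majority.

Dover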